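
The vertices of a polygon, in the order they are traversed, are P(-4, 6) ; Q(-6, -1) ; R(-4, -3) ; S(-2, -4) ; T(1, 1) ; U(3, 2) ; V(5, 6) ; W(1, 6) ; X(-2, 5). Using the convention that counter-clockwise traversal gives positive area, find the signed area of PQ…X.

Apply Gauss's area formula: 2A = Σ (x_i·y_{i+1} − x_{i+1}·y_i), indices taken mod 9.
Cross-terms: 40, 14, 10, 2, -1, 8, 24, 17, 8  ⇒  Σ = 122
Signed area = Σ/2 = 61 (positive ⇒ counter-clockwise traversal).

61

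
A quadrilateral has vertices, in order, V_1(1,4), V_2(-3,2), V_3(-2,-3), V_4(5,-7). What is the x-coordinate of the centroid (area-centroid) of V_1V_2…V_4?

Apply the shoelace (surveyor's) formula. First the cross-terms c_i = x_i·y_{i+1} − x_{i+1}·y_i:
  14, 13, 29, 27  ⇒  2A = 83, A = 41.5.
Then Σ (x_i + x_{i+1})·c_i = 156, so x̄ = 156 / (6·41.5) = 52/83.

52/83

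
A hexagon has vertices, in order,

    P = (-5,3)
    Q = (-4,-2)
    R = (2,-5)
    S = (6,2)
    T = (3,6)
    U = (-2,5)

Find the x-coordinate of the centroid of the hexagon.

Apply the shoelace (surveyor's) formula. First the cross-terms c_i = x_i·y_{i+1} − x_{i+1}·y_i:
  22, 24, 34, 30, 27, 19  ⇒  2A = 156, A = 78.
Then Σ (x_i + x_{i+1})·c_i = 190, so x̄ = 190 / (6·78) = 95/234.

95/234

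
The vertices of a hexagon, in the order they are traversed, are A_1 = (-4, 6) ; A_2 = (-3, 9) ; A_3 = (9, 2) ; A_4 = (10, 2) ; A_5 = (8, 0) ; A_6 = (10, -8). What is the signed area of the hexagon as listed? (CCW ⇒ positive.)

Apply the shoelace (surveyor's) formula: 2A = Σ (x_i·y_{i+1} − x_{i+1}·y_i), indices taken mod 6.
Σ = (-18) + (-87) + (-2) + (-16) + (-64) + (28) = -159
Signed area = Σ/2 = -79.5 (negative ⇒ clockwise traversal).

-79.5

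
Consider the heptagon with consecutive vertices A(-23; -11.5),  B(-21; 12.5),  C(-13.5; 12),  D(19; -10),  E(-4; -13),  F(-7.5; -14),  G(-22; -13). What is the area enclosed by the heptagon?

645.125

Apply the surveyor's formula: 2A = Σ (x_i·y_{i+1} − x_{i+1}·y_i), indices taken mod 7.
A→B: (-23)(12.5) − (-21)(-11.5) = -529
B→C: (-21)(12) − (-13.5)(12.5) = -83.25
C→D: (-13.5)(-10) − (19)(12) = -93
D→E: (19)(-13) − (-4)(-10) = -287
E→F: (-4)(-14) − (-7.5)(-13) = -41.5
F→G: (-7.5)(-13) − (-22)(-14) = -210.5
G→A: (-22)(-11.5) − (-23)(-13) = -46
Σ = -1290.25
Area = |Σ|/2 = 645.125.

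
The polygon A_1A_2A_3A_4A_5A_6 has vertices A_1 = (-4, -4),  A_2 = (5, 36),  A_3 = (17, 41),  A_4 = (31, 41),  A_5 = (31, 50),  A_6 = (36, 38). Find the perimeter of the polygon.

148

|A_1A_2| = √((9)² + (40)²) = √1681 = 41
|A_2A_3| = √((12)² + (5)²) = √169 = 13
|A_3A_4| = √((14)² + (0)²) = √196 = 14
|A_4A_5| = √((0)² + (9)²) = √81 = 9
|A_5A_6| = √((5)² + (-12)²) = √169 = 13
|A_6A_1| = √((-40)² + (-42)²) = √3364 = 58
Perimeter = 41 + 13 + 14 + 9 + 13 + 58 = 148.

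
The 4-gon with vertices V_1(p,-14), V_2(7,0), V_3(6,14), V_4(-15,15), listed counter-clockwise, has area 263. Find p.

12

Write out the shoelace sum; only the two edges meeting at V_1 involve p:
2·Area = [((-15)·(-14) − p·15) + (p·0 − 7·(-14))] + 398
       = -15·p + 706 = 526
⇒ p = 12.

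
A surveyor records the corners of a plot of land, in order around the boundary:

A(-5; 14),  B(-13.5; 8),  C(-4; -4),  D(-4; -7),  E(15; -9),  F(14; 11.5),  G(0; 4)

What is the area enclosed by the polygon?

Σ = (149) + (86) + (12) + (141) + (298.5) + (56) + (20) = 762.5
Area = |Σ|/2 = 381.25.

381.25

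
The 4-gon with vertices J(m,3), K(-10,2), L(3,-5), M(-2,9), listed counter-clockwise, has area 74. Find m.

The doubled signed area Σ (x_i y_{i+1} − x_{i+1} y_i) is linear in m.
With m=0 it equals 85; the coefficient of m is -7 (from the two edges through J).
So -7·m + 85 = 2·74 = 148 ⇒ m = -9.

-9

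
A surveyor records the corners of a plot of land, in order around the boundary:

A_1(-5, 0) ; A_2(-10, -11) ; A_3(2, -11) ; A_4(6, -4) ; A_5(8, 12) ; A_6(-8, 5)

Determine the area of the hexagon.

Apply the shoelace (surveyor's) formula: 2A = Σ (x_i·y_{i+1} − x_{i+1}·y_i), indices taken mod 6.
A_1→A_2: (-5)(-11) − (-10)(0) = 55
A_2→A_3: (-10)(-11) − (2)(-11) = 132
A_3→A_4: (2)(-4) − (6)(-11) = 58
A_4→A_5: (6)(12) − (8)(-4) = 104
A_5→A_6: (8)(5) − (-8)(12) = 136
A_6→A_1: (-8)(0) − (-5)(5) = 25
Σ = 510
Area = |Σ|/2 = 255.

255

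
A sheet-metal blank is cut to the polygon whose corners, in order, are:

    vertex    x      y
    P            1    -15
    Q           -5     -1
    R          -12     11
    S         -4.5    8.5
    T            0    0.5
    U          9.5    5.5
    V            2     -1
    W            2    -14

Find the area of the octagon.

132.5

Cross-terms: -76, -67, -52.5, -2.25, -4.75, -20.5, -26, -16  ⇒  Σ = -265
Area = |Σ|/2 = 132.5.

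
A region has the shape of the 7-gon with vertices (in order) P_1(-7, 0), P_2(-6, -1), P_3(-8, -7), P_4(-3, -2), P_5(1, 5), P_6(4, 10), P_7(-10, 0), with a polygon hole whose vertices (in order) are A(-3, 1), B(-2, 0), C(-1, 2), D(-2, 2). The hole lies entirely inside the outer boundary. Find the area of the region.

Outer boundary:
Apply the shoelace (surveyor's) formula: 2A = Σ (x_i·y_{i+1} − x_{i+1}·y_i), indices taken mod 7.
Σ = (7) + (34) + (-5) + (-13) + (-10) + (100) + (0) = 113
Area = |Σ|/2 = 56.5.
Hole:
Apply the shoelace formula: 2A = Σ (x_i·y_{i+1} − x_{i+1}·y_i), indices taken mod 4.
Cross-terms: 2, -4, 2, 4  ⇒  Σ = 4
Area = |Σ|/2 = 2.
Net area = 56.5 − 2 = 54.5.

54.5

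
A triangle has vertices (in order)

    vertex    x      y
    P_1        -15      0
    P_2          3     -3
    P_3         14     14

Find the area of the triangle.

169.5

Cross-terms: 45, 84, 210  ⇒  Σ = 339
Area = |Σ|/2 = 169.5.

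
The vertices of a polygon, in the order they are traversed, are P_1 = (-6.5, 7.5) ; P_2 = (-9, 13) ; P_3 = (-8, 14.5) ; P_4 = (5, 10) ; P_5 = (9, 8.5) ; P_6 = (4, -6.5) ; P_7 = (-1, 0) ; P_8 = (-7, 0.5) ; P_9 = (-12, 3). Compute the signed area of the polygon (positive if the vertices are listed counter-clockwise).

Cross-terms: -17, -26.5, -152.5, -47.5, -92.5, -6.5, -0.5, -15, -70.5  ⇒  Σ = -428.5
Signed area = Σ/2 = -214.25 (negative ⇒ clockwise traversal).

-214.25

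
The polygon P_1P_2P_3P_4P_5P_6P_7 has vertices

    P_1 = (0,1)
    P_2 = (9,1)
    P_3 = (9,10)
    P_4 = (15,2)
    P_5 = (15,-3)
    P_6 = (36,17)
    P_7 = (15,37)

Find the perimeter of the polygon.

|P_1P_2| = √((9)² + (0)²) = √81 = 9
|P_2P_3| = √((0)² + (9)²) = √81 = 9
|P_3P_4| = √((6)² + (-8)²) = √100 = 10
|P_4P_5| = √((0)² + (-5)²) = √25 = 5
|P_5P_6| = √((21)² + (20)²) = √841 = 29
|P_6P_7| = √((-21)² + (20)²) = √841 = 29
|P_7P_1| = √((-15)² + (-36)²) = √1521 = 39
Perimeter = 9 + 9 + 10 + 5 + 29 + 29 + 39 = 130.

130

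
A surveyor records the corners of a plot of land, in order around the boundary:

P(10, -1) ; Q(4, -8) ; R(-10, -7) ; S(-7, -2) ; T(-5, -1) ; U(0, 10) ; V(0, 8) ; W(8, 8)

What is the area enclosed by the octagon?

Apply the shoelace formula: 2A = Σ (x_i·y_{i+1} − x_{i+1}·y_i), indices taken mod 8.
Cross-terms: -76, -108, -29, -3, -50, 0, -64, -88  ⇒  Σ = -418
Area = |Σ|/2 = 209.

209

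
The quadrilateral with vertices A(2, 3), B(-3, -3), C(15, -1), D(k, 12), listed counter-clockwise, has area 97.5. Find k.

-3

Write out the shoelace sum; only the two edges meeting at D involve k:
2·Area = [(15·12 − k·(-1)) + (k·3 − 2·12)] + 51
       = 4·k + 207 = 195
⇒ k = -3.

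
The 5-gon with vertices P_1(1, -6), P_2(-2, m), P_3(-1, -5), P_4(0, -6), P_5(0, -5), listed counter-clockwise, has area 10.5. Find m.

6

Write out the shoelace sum; only the two edges meeting at P_2 involve m:
2·Area = [(1·m − (-2)·(-6)) + ((-2)·(-5) − (-1)·m)] + 11
       = 2·m + 9 = 21
⇒ m = 6.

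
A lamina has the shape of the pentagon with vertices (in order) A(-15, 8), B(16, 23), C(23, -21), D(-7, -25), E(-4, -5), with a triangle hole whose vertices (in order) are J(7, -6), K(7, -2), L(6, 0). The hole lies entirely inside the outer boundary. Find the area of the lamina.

Outer boundary:
Apply the shoelace formula: 2A = Σ (x_i·y_{i+1} − x_{i+1}·y_i), indices taken mod 5.
Σ = (-473) + (-865) + (-722) + (-65) + (-107) = -2232
Area = |Σ|/2 = 1116.
Hole:
Apply the shoelace (surveyor's) formula: 2A = Σ (x_i·y_{i+1} − x_{i+1}·y_i), indices taken mod 3.
J→K: (7)(-2) − (7)(-6) = 28
K→L: (7)(0) − (6)(-2) = 12
L→J: (6)(-6) − (7)(0) = -36
Σ = 4
Area = |Σ|/2 = 2.
Net area = 1116 − 2 = 1114.

1114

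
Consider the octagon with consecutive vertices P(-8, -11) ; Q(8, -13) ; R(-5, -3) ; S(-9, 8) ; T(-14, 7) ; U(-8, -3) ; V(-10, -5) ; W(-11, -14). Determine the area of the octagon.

143.5

Cross-terms: 192, -89, -67, 49, 98, 10, 85, 9  ⇒  Σ = 287
Area = |Σ|/2 = 143.5.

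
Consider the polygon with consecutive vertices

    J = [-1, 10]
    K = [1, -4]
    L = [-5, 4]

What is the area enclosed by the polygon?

Apply Gauss's area formula: 2A = Σ (x_i·y_{i+1} − x_{i+1}·y_i), indices taken mod 3.
J→K: (-1)(-4) − (1)(10) = -6
K→L: (1)(4) − (-5)(-4) = -16
L→J: (-5)(10) − (-1)(4) = -46
Σ = -68
Area = |Σ|/2 = 34.

34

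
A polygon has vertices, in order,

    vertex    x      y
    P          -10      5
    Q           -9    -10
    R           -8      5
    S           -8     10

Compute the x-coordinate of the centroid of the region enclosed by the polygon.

-107/12

Apply the shoelace formula. First the cross-terms c_i = x_i·y_{i+1} − x_{i+1}·y_i:
  145, -125, -40, 60  ⇒  2A = 40, A = 20.
Then Σ (x_i + x_{i+1})·c_i = -1070, so x̄ = -1070 / (6·20) = -107/12.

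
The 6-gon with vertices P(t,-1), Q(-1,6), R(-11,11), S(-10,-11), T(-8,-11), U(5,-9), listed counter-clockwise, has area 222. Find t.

Write out the shoelace sum; only the two edges meeting at P involve t:
2·Area = [(5·(-1) − t·(-9)) + (t·6 − (-1)·(-1))] + 435
       = 15·t + 429 = 444
⇒ t = 1.

1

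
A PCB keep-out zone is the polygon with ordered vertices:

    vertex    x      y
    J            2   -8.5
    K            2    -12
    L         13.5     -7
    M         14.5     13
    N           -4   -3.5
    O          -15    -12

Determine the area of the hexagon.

Σ = (-7) + (148) + (277) + (1.25) + (-4.5) + (151.5) = 566.25
Area = |Σ|/2 = 283.125.

283.125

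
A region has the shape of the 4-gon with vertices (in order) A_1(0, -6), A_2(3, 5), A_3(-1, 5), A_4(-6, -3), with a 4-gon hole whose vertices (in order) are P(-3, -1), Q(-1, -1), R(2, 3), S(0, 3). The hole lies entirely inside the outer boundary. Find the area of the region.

Outer boundary:
Apply the surveyor's formula: 2A = Σ (x_i·y_{i+1} − x_{i+1}·y_i), indices taken mod 4.
Σ = (18) + (20) + (33) + (36) = 107
Area = |Σ|/2 = 53.5.
Hole:
Apply Gauss's area formula: 2A = Σ (x_i·y_{i+1} − x_{i+1}·y_i), indices taken mod 4.
Cross-terms: 2, -1, 6, 9  ⇒  Σ = 16
Area = |Σ|/2 = 8.
Net area = 53.5 − 8 = 45.5.

45.5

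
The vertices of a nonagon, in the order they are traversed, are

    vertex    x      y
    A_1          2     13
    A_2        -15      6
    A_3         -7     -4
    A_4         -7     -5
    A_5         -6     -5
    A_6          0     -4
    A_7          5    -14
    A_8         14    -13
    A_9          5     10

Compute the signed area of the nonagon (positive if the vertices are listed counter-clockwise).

373

Apply the shoelace formula: 2A = Σ (x_i·y_{i+1} − x_{i+1}·y_i), indices taken mod 9.
A_1→A_2: (2)(6) − (-15)(13) = 207
A_2→A_3: (-15)(-4) − (-7)(6) = 102
A_3→A_4: (-7)(-5) − (-7)(-4) = 7
A_4→A_5: (-7)(-5) − (-6)(-5) = 5
A_5→A_6: (-6)(-4) − (0)(-5) = 24
A_6→A_7: (0)(-14) − (5)(-4) = 20
A_7→A_8: (5)(-13) − (14)(-14) = 131
A_8→A_9: (14)(10) − (5)(-13) = 205
A_9→A_1: (5)(13) − (2)(10) = 45
Σ = 746
Signed area = Σ/2 = 373 (positive ⇒ counter-clockwise traversal).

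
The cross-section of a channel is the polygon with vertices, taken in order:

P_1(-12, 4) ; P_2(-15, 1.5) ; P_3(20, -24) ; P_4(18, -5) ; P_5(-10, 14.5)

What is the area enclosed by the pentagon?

Σ = (42) + (330) + (332) + (211) + (134) = 1049
Area = |Σ|/2 = 524.5.

524.5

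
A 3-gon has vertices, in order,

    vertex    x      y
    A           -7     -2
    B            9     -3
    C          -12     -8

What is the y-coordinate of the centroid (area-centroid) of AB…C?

-13/3

Apply Gauss's area formula. First the cross-terms c_i = x_i·y_{i+1} − x_{i+1}·y_i:
  39, -108, -32  ⇒  2A = -101, A = -50.5.
Then Σ (y_i + y_{i+1})·c_i = 1313, so ȳ = 1313 / (6·(-50.5)) = -13/3.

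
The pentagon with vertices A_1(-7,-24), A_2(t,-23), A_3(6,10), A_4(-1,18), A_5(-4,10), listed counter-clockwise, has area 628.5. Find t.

18

The doubled signed area Σ (x_i y_{i+1} − x_{i+1} y_i) is linear in t.
With t=0 it equals 645; the coefficient of t is 34 (from the two edges through A_2).
So 34·t + 645 = 2·628.5 = 1257 ⇒ t = 18.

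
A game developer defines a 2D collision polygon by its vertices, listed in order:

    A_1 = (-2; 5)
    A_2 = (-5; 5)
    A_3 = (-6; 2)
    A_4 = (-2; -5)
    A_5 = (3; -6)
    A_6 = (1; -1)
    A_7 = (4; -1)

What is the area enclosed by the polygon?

Apply the surveyor's formula: 2A = Σ (x_i·y_{i+1} − x_{i+1}·y_i), indices taken mod 7.
Σ = (15) + (20) + (34) + (27) + (3) + (3) + (18) = 120
Area = |Σ|/2 = 60.

60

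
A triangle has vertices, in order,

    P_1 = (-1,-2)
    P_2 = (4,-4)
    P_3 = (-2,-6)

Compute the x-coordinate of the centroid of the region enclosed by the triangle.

1/3

Apply Gauss's area formula. First the cross-terms c_i = x_i·y_{i+1} − x_{i+1}·y_i:
  12, -32, -2  ⇒  2A = -22, A = -11.
Then Σ (x_i + x_{i+1})·c_i = -22, so x̄ = -22 / (6·(-11)) = 1/3.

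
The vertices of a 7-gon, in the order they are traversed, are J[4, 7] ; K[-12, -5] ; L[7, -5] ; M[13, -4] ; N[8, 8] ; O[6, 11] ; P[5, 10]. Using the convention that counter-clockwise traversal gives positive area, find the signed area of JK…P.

Apply the shoelace (surveyor's) formula: 2A = Σ (x_i·y_{i+1} − x_{i+1}·y_i), indices taken mod 7.
J→K: (4)(-5) − (-12)(7) = 64
K→L: (-12)(-5) − (7)(-5) = 95
L→M: (7)(-4) − (13)(-5) = 37
M→N: (13)(8) − (8)(-4) = 136
N→O: (8)(11) − (6)(8) = 40
O→P: (6)(10) − (5)(11) = 5
P→J: (5)(7) − (4)(10) = -5
Σ = 372
Signed area = Σ/2 = 186 (positive ⇒ counter-clockwise traversal).

186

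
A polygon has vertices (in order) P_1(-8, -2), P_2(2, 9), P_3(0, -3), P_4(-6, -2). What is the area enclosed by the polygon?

Σ = (-68) + (-6) + (-18) + (-4) = -96
Area = |Σ|/2 = 48.

48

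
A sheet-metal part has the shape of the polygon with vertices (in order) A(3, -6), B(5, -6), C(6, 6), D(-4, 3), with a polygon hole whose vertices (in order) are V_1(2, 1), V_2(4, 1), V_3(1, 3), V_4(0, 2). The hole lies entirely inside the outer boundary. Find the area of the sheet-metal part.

Outer boundary:
Apply the shoelace (surveyor's) formula: 2A = Σ (x_i·y_{i+1} − x_{i+1}·y_i), indices taken mod 4.
Σ = (12) + (66) + (42) + (15) = 135
Area = |Σ|/2 = 67.5.
Hole:
Apply Gauss's area formula: 2A = Σ (x_i·y_{i+1} − x_{i+1}·y_i), indices taken mod 4.
V_1→V_2: (2)(1) − (4)(1) = -2
V_2→V_3: (4)(3) − (1)(1) = 11
V_3→V_4: (1)(2) − (0)(3) = 2
V_4→V_1: (0)(1) − (2)(2) = -4
Σ = 7
Area = |Σ|/2 = 3.5.
Net area = 67.5 − 3.5 = 64.

64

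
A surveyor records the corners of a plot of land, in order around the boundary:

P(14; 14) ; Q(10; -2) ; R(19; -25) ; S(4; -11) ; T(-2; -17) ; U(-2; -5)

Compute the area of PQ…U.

280.5

P→Q: (14)(-2) − (10)(14) = -168
Q→R: (10)(-25) − (19)(-2) = -212
R→S: (19)(-11) − (4)(-25) = -109
S→T: (4)(-17) − (-2)(-11) = -90
T→U: (-2)(-5) − (-2)(-17) = -24
U→P: (-2)(14) − (14)(-5) = 42
Σ = -561
Area = |Σ|/2 = 280.5.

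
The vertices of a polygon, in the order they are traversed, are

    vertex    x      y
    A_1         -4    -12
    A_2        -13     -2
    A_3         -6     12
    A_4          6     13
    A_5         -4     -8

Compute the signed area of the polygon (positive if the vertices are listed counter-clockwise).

-223

Apply the surveyor's formula: 2A = Σ (x_i·y_{i+1} − x_{i+1}·y_i), indices taken mod 5.
Σ = (-148) + (-168) + (-150) + (4) + (16) = -446
Signed area = Σ/2 = -223 (negative ⇒ clockwise traversal).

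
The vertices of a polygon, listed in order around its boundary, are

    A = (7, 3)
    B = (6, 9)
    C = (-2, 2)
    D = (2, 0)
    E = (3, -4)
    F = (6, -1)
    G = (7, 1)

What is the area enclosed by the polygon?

Apply the shoelace formula: 2A = Σ (x_i·y_{i+1} − x_{i+1}·y_i), indices taken mod 7.
Σ = (45) + (30) + (-4) + (-8) + (21) + (13) + (14) = 111
Area = |Σ|/2 = 55.5.

55.5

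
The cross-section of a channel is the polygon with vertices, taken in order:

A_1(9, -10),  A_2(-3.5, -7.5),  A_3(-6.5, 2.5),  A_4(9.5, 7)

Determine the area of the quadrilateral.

Apply the shoelace (surveyor's) formula: 2A = Σ (x_i·y_{i+1} − x_{i+1}·y_i), indices taken mod 4.
Σ = (-102.5) + (-57.5) + (-69.25) + (-158) = -387.25
Area = |Σ|/2 = 193.625.

193.625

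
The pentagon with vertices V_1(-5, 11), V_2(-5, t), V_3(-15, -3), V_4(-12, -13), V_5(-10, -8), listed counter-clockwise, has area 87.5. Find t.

The doubled signed area Σ (x_i y_{i+1} − x_{i+1} y_i) is linear in t.
With t=0 it equals 45; the coefficient of t is 10 (from the two edges through V_2).
So 10·t + 45 = 2·87.5 = 175 ⇒ t = 13.

13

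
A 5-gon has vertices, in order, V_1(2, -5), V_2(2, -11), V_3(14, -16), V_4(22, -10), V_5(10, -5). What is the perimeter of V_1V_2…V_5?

50

|V_1V_2| = √((0)² + (-6)²) = √36 = 6
|V_2V_3| = √((12)² + (-5)²) = √169 = 13
|V_3V_4| = √((8)² + (6)²) = √100 = 10
|V_4V_5| = √((-12)² + (5)²) = √169 = 13
|V_5V_1| = √((-8)² + (0)²) = √64 = 8
Perimeter = 6 + 13 + 10 + 13 + 8 = 50.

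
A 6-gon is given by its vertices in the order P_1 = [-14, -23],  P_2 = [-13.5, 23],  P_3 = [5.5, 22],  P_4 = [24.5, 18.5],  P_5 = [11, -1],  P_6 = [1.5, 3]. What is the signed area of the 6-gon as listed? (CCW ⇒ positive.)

Apply Gauss's area formula: 2A = Σ (x_i·y_{i+1} − x_{i+1}·y_i), indices taken mod 6.
Σ = (-632.5) + (-423.5) + (-437.25) + (-228) + (34.5) + (7.5) = -1679.25
Signed area = Σ/2 = -839.625 (negative ⇒ clockwise traversal).

-839.625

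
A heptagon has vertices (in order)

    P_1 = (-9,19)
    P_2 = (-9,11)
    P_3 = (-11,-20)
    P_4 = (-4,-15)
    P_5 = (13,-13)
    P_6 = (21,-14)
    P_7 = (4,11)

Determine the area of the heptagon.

Cross-terms: 72, 301, 85, 247, 91, 287, 175  ⇒  Σ = 1258
Area = |Σ|/2 = 629.

629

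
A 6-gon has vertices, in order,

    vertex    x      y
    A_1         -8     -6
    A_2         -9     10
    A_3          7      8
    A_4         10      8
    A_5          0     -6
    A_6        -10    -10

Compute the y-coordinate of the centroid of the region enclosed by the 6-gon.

Apply the surveyor's formula. First the cross-terms c_i = x_i·y_{i+1} − x_{i+1}·y_i:
  -134, -142, -24, -60, -60, -20  ⇒  2A = -440, A = -220.
Then Σ (y_i + y_{i+1})·c_i = -2316, so ȳ = -2316 / (6·(-220)) = 193/110.

193/110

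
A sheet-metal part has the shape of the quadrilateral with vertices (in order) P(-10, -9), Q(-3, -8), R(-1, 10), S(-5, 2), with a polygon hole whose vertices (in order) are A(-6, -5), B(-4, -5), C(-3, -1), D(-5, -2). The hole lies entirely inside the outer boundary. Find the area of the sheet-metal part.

57.5

Outer boundary:
Apply Gauss's area formula: 2A = Σ (x_i·y_{i+1} − x_{i+1}·y_i), indices taken mod 4.
Cross-terms: 53, -38, 48, 65  ⇒  Σ = 128
Area = |Σ|/2 = 64.
Hole:
A→B: (-6)(-5) − (-4)(-5) = 10
B→C: (-4)(-1) − (-3)(-5) = -11
C→D: (-3)(-2) − (-5)(-1) = 1
D→A: (-5)(-5) − (-6)(-2) = 13
Σ = 13
Area = |Σ|/2 = 6.5.
Net area = 64 − 6.5 = 57.5.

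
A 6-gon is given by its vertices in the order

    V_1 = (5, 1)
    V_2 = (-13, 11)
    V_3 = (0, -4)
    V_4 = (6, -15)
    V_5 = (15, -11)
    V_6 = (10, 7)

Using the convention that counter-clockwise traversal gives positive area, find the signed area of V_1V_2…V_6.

Apply the surveyor's formula: 2A = Σ (x_i·y_{i+1} − x_{i+1}·y_i), indices taken mod 6.
Cross-terms: 68, 52, 24, 159, 215, -25  ⇒  Σ = 493
Signed area = Σ/2 = 246.5 (positive ⇒ counter-clockwise traversal).

246.5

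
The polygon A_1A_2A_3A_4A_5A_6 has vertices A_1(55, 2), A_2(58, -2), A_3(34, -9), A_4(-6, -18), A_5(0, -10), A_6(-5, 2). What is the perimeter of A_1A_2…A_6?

154

|A_1A_2| = √((3)² + (-4)²) = √25 = 5
|A_2A_3| = √((-24)² + (-7)²) = √625 = 25
|A_3A_4| = √((-40)² + (-9)²) = √1681 = 41
|A_4A_5| = √((6)² + (8)²) = √100 = 10
|A_5A_6| = √((-5)² + (12)²) = √169 = 13
|A_6A_1| = √((60)² + (0)²) = √3600 = 60
Perimeter = 5 + 25 + 41 + 10 + 13 + 60 = 154.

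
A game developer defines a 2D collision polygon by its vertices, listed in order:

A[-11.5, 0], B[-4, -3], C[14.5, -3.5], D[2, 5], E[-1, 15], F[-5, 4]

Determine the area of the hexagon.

Apply the surveyor's formula: 2A = Σ (x_i·y_{i+1} − x_{i+1}·y_i), indices taken mod 6.
Σ = (34.5) + (57.5) + (79.5) + (35) + (71) + (46) = 323.5
Area = |Σ|/2 = 161.75.

161.75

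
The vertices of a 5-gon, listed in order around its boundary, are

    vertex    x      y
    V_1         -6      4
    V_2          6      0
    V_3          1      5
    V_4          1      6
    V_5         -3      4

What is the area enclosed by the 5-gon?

20.5

Σ = (-24) + (30) + (1) + (22) + (12) = 41
Area = |Σ|/2 = 20.5.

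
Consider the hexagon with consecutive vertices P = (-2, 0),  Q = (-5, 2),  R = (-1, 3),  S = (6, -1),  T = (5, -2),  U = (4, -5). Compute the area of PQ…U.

34

Σ = (-4) + (-13) + (-17) + (-7) + (-17) + (-10) = -68
Area = |Σ|/2 = 34.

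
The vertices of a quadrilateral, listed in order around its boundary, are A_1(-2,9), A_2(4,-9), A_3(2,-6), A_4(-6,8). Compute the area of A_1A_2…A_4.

41

Apply the shoelace (surveyor's) formula: 2A = Σ (x_i·y_{i+1} − x_{i+1}·y_i), indices taken mod 4.
Σ = (-18) + (-6) + (-20) + (-38) = -82
Area = |Σ|/2 = 41.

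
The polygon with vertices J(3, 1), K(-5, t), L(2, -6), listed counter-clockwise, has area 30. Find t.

5

The doubled signed area Σ (x_i y_{i+1} − x_{i+1} y_i) is linear in t.
With t=0 it equals 55; the coefficient of t is 1 (from the two edges through K).
So 1·t + 55 = 2·30 = 60 ⇒ t = 5.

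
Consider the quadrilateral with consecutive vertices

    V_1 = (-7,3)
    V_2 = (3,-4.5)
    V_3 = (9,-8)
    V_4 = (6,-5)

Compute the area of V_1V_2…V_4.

12.5

Apply the surveyor's formula: 2A = Σ (x_i·y_{i+1} − x_{i+1}·y_i), indices taken mod 4.
Cross-terms: 22.5, 16.5, 3, -17  ⇒  Σ = 25
Area = |Σ|/2 = 12.5.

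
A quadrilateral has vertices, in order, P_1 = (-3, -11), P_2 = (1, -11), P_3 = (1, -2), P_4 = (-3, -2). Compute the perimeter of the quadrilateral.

26

|P_1P_2| = √((4)² + (0)²) = √16 = 4
|P_2P_3| = √((0)² + (9)²) = √81 = 9
|P_3P_4| = √((-4)² + (0)²) = √16 = 4
|P_4P_1| = √((0)² + (-9)²) = √81 = 9
Perimeter = 4 + 9 + 4 + 9 = 26.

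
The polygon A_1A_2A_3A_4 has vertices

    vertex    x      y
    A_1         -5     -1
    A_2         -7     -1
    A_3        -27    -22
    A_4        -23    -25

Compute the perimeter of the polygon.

66

|A_1A_2| = √((-2)² + (0)²) = √4 = 2
|A_2A_3| = √((-20)² + (-21)²) = √841 = 29
|A_3A_4| = √((4)² + (-3)²) = √25 = 5
|A_4A_1| = √((18)² + (24)²) = √900 = 30
Perimeter = 2 + 29 + 5 + 30 = 66.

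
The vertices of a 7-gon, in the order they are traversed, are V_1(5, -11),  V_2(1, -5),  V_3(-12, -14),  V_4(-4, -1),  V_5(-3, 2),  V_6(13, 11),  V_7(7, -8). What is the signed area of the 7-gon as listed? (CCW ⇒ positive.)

Σ = (-14) + (-74) + (-44) + (-11) + (-59) + (-181) + (-37) = -420
Signed area = Σ/2 = -210 (negative ⇒ clockwise traversal).

-210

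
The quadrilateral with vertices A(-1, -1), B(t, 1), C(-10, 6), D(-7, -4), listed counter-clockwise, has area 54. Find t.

2

Write out the shoelace sum; only the two edges meeting at B involve t:
2·Area = [((-1)·1 − t·(-1)) + (t·6 − (-10)·1)] + 85
       = 7·t + 94 = 108
⇒ t = 2.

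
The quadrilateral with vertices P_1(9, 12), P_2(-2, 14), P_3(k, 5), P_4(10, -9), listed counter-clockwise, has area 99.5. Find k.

Write out the shoelace sum; only the two edges meeting at P_3 involve k:
2·Area = [((-2)·5 − k·14) + (k·(-9) − 10·5)] + 351
       = -23·k + 291 = 199
⇒ k = 4.

4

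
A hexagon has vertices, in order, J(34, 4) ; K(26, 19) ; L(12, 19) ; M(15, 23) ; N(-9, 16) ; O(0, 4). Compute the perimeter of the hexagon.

110

|JK| = √((-8)² + (15)²) = √289 = 17
|KL| = √((-14)² + (0)²) = √196 = 14
|LM| = √((3)² + (4)²) = √25 = 5
|MN| = √((-24)² + (-7)²) = √625 = 25
|NO| = √((9)² + (-12)²) = √225 = 15
|OJ| = √((34)² + (0)²) = √1156 = 34
Perimeter = 17 + 14 + 5 + 25 + 15 + 34 = 110.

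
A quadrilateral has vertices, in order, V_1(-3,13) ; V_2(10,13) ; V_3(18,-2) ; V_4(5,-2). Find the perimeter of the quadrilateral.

60

|V_1V_2| = √((13)² + (0)²) = √169 = 13
|V_2V_3| = √((8)² + (-15)²) = √289 = 17
|V_3V_4| = √((-13)² + (0)²) = √169 = 13
|V_4V_1| = √((-8)² + (15)²) = √289 = 17
Perimeter = 13 + 17 + 13 + 17 = 60.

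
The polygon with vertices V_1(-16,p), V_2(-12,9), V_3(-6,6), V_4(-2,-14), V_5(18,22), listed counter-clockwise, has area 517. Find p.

The doubled signed area Σ (x_i y_{i+1} − x_{i+1} y_i) is linear in p.
With p=0 it equals 494; the coefficient of p is 30 (from the two edges through V_1).
So 30·p + 494 = 2·517 = 1034 ⇒ p = 18.

18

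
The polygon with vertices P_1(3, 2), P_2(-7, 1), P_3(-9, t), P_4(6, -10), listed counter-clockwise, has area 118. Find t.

-6

Write out the shoelace sum; only the two edges meeting at P_3 involve t:
2·Area = [((-7)·t − (-9)·1) + ((-9)·(-10) − 6·t)] + 59
       = -13·t + 158 = 236
⇒ t = -6.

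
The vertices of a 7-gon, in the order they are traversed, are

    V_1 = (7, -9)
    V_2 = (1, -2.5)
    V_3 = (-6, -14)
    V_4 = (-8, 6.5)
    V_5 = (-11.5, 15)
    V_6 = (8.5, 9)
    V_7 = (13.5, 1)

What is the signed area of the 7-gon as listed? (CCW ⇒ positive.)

-353.125

Apply Gauss's area formula: 2A = Σ (x_i·y_{i+1} − x_{i+1}·y_i), indices taken mod 7.
V_1→V_2: (7)(-2.5) − (1)(-9) = -8.5
V_2→V_3: (1)(-14) − (-6)(-2.5) = -29
V_3→V_4: (-6)(6.5) − (-8)(-14) = -151
V_4→V_5: (-8)(15) − (-11.5)(6.5) = -45.25
V_5→V_6: (-11.5)(9) − (8.5)(15) = -231
V_6→V_7: (8.5)(1) − (13.5)(9) = -113
V_7→V_1: (13.5)(-9) − (7)(1) = -128.5
Σ = -706.25
Signed area = Σ/2 = -353.125 (negative ⇒ clockwise traversal).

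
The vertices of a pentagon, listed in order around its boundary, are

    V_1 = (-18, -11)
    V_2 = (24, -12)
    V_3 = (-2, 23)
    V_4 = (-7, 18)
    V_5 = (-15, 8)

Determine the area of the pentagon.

828

Apply the shoelace formula: 2A = Σ (x_i·y_{i+1} − x_{i+1}·y_i), indices taken mod 5.
Σ = (480) + (528) + (125) + (214) + (309) = 1656
Area = |Σ|/2 = 828.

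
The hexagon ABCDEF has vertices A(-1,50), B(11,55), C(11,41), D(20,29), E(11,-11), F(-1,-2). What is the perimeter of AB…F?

|AB| = √((12)² + (5)²) = √169 = 13
|BC| = √((0)² + (-14)²) = √196 = 14
|CD| = √((9)² + (-12)²) = √225 = 15
|DE| = √((-9)² + (-40)²) = √1681 = 41
|EF| = √((-12)² + (9)²) = √225 = 15
|FA| = √((0)² + (52)²) = √2704 = 52
Perimeter = 13 + 14 + 15 + 41 + 15 + 52 = 150.

150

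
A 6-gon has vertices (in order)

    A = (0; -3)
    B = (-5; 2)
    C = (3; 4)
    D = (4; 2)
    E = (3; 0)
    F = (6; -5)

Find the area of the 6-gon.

45

Apply the surveyor's formula: 2A = Σ (x_i·y_{i+1} − x_{i+1}·y_i), indices taken mod 6.
A→B: (0)(2) − (-5)(-3) = -15
B→C: (-5)(4) − (3)(2) = -26
C→D: (3)(2) − (4)(4) = -10
D→E: (4)(0) − (3)(2) = -6
E→F: (3)(-5) − (6)(0) = -15
F→A: (6)(-3) − (0)(-5) = -18
Σ = -90
Area = |Σ|/2 = 45.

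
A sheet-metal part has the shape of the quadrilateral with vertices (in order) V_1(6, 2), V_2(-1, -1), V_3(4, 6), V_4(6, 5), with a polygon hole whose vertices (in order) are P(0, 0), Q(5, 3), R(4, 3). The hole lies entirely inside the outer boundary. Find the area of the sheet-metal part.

18.5

Outer boundary:
V_1→V_2: (6)(-1) − (-1)(2) = -4
V_2→V_3: (-1)(6) − (4)(-1) = -2
V_3→V_4: (4)(5) − (6)(6) = -16
V_4→V_1: (6)(2) − (6)(5) = -18
Σ = -40
Area = |Σ|/2 = 20.
Hole:
Apply Gauss's area formula: 2A = Σ (x_i·y_{i+1} − x_{i+1}·y_i), indices taken mod 3.
P→Q: (0)(3) − (5)(0) = 0
Q→R: (5)(3) − (4)(3) = 3
R→P: (4)(0) − (0)(3) = 0
Σ = 3
Area = |Σ|/2 = 1.5.
Net area = 20 − 1.5 = 18.5.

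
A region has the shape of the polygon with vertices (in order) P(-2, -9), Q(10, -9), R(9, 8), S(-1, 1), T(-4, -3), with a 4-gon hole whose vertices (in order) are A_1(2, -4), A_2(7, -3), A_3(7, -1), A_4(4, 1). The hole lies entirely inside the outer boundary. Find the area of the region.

147

Outer boundary:
Cross-terms: 108, 161, 17, 7, 30  ⇒  Σ = 323
Area = |Σ|/2 = 161.5.
Hole:
Apply the shoelace formula: 2A = Σ (x_i·y_{i+1} − x_{i+1}·y_i), indices taken mod 4.
Cross-terms: 22, 14, 11, -18  ⇒  Σ = 29
Area = |Σ|/2 = 14.5.
Net area = 161.5 − 14.5 = 147.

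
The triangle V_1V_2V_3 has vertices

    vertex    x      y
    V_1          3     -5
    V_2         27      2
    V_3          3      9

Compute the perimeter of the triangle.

|V_1V_2| = √((24)² + (7)²) = √625 = 25
|V_2V_3| = √((-24)² + (7)²) = √625 = 25
|V_3V_1| = √((0)² + (-14)²) = √196 = 14
Perimeter = 25 + 25 + 14 = 64.

64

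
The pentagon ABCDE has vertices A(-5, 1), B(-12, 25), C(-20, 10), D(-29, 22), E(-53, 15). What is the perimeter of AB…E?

|AB| = √((-7)² + (24)²) = √625 = 25
|BC| = √((-8)² + (-15)²) = √289 = 17
|CD| = √((-9)² + (12)²) = √225 = 15
|DE| = √((-24)² + (-7)²) = √625 = 25
|EA| = √((48)² + (-14)²) = √2500 = 50
Perimeter = 25 + 17 + 15 + 25 + 50 = 132.

132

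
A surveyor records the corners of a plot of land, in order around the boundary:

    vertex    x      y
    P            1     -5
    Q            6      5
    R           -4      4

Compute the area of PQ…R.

47.5

Apply Gauss's area formula: 2A = Σ (x_i·y_{i+1} − x_{i+1}·y_i), indices taken mod 3.
P→Q: (1)(5) − (6)(-5) = 35
Q→R: (6)(4) − (-4)(5) = 44
R→P: (-4)(-5) − (1)(4) = 16
Σ = 95
Area = |Σ|/2 = 47.5.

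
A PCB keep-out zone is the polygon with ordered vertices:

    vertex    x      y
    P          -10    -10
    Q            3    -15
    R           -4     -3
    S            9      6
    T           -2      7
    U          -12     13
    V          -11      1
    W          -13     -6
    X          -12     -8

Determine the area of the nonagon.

264.5

Apply the shoelace (surveyor's) formula: 2A = Σ (x_i·y_{i+1} − x_{i+1}·y_i), indices taken mod 9.
Cross-terms: 180, -69, 3, 75, 58, 131, 79, 32, 40  ⇒  Σ = 529
Area = |Σ|/2 = 264.5.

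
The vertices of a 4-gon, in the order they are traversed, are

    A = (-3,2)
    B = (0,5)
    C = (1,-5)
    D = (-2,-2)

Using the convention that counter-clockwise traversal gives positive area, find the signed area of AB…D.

Apply the shoelace formula: 2A = Σ (x_i·y_{i+1} − x_{i+1}·y_i), indices taken mod 4.
Cross-terms: -15, -5, -12, -10  ⇒  Σ = -42
Signed area = Σ/2 = -21 (negative ⇒ clockwise traversal).

-21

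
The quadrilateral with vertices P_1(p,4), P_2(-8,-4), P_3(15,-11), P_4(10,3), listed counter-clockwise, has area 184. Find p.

Write out the shoelace sum; only the two edges meeting at P_1 involve p:
2·Area = [(10·4 − p·3) + (p·(-4) − (-8)·4)] + 303
       = -7·p + 375 = 368
⇒ p = 1.

1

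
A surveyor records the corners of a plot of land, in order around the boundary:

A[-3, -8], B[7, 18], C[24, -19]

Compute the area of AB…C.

A→B: (-3)(18) − (7)(-8) = 2
B→C: (7)(-19) − (24)(18) = -565
C→A: (24)(-8) − (-3)(-19) = -249
Σ = -812
Area = |Σ|/2 = 406.

406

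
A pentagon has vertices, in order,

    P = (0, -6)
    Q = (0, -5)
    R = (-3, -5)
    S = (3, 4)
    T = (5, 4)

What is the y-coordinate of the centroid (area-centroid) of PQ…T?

Apply the shoelace (surveyor's) formula. First the cross-terms c_i = x_i·y_{i+1} − x_{i+1}·y_i:
  0, -15, 3, -8, -30  ⇒  2A = -50, A = -25.
Then Σ (y_i + y_{i+1})·c_i = 143, so ȳ = 143 / (6·(-25)) = -143/150.

-143/150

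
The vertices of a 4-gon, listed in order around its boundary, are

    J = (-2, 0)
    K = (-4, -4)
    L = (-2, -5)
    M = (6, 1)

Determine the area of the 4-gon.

25

J→K: (-2)(-4) − (-4)(0) = 8
K→L: (-4)(-5) − (-2)(-4) = 12
L→M: (-2)(1) − (6)(-5) = 28
M→J: (6)(0) − (-2)(1) = 2
Σ = 50
Area = |Σ|/2 = 25.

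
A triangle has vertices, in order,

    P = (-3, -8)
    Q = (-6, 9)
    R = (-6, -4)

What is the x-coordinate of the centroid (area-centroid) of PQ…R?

Apply the surveyor's formula. First the cross-terms c_i = x_i·y_{i+1} − x_{i+1}·y_i:
  -75, 78, 36  ⇒  2A = 39, A = 19.5.
Then Σ (x_i + x_{i+1})·c_i = -585, so x̄ = -585 / (6·19.5) = -5.

-5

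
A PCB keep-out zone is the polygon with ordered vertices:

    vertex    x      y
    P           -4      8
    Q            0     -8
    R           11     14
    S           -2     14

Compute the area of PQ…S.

171

Cross-terms: 32, 88, 182, 40  ⇒  Σ = 342
Area = |Σ|/2 = 171.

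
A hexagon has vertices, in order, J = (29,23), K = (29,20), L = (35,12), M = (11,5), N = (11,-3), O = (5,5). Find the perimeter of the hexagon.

|JK| = √((0)² + (-3)²) = √9 = 3
|KL| = √((6)² + (-8)²) = √100 = 10
|LM| = √((-24)² + (-7)²) = √625 = 25
|MN| = √((0)² + (-8)²) = √64 = 8
|NO| = √((-6)² + (8)²) = √100 = 10
|OJ| = √((24)² + (18)²) = √900 = 30
Perimeter = 3 + 10 + 25 + 8 + 10 + 30 = 86.

86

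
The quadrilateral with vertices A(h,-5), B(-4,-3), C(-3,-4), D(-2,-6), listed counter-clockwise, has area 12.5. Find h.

Write out the shoelace sum; only the two edges meeting at A involve h:
2·Area = [((-2)·(-5) − h·(-6)) + (h·(-3) − (-4)·(-5))] + 17
       = 3·h + 7 = 25
⇒ h = 6.

6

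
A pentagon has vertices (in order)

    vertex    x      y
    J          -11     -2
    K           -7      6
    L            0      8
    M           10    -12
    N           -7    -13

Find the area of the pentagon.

279.5

Apply the surveyor's formula: 2A = Σ (x_i·y_{i+1} − x_{i+1}·y_i), indices taken mod 5.
Σ = (-80) + (-56) + (-80) + (-214) + (-129) = -559
Area = |Σ|/2 = 279.5.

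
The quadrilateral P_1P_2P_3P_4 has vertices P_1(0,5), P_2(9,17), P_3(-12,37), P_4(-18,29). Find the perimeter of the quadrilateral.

|P_1P_2| = √((9)² + (12)²) = √225 = 15
|P_2P_3| = √((-21)² + (20)²) = √841 = 29
|P_3P_4| = √((-6)² + (-8)²) = √100 = 10
|P_4P_1| = √((18)² + (-24)²) = √900 = 30
Perimeter = 15 + 29 + 10 + 30 = 84.

84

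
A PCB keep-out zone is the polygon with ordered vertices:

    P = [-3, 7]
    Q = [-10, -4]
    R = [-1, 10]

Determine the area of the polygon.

0.5

Σ = (82) + (-104) + (23) = 1
Area = |Σ|/2 = 0.5.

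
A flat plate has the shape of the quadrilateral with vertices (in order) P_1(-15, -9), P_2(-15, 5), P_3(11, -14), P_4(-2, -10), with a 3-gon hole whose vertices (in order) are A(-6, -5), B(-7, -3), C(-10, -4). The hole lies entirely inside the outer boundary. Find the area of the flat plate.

Outer boundary:
Apply the shoelace (surveyor's) formula: 2A = Σ (x_i·y_{i+1} − x_{i+1}·y_i), indices taken mod 4.
Σ = (-210) + (155) + (-138) + (-132) = -325
Area = |Σ|/2 = 162.5.
Hole:
Apply Gauss's area formula: 2A = Σ (x_i·y_{i+1} − x_{i+1}·y_i), indices taken mod 3.
Σ = (-17) + (-2) + (26) = 7
Area = |Σ|/2 = 3.5.
Net area = 162.5 − 3.5 = 159.

159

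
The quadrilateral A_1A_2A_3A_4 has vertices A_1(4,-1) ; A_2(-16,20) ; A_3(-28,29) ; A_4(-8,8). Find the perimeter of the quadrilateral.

88

|A_1A_2| = √((-20)² + (21)²) = √841 = 29
|A_2A_3| = √((-12)² + (9)²) = √225 = 15
|A_3A_4| = √((20)² + (-21)²) = √841 = 29
|A_4A_1| = √((12)² + (-9)²) = √225 = 15
Perimeter = 29 + 15 + 29 + 15 = 88.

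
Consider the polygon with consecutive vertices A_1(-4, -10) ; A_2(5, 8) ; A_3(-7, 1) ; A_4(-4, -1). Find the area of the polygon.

63

A_1→A_2: (-4)(8) − (5)(-10) = 18
A_2→A_3: (5)(1) − (-7)(8) = 61
A_3→A_4: (-7)(-1) − (-4)(1) = 11
A_4→A_1: (-4)(-10) − (-4)(-1) = 36
Σ = 126
Area = |Σ|/2 = 63.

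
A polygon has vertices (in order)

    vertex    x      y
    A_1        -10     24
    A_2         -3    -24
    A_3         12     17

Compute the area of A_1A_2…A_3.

503.5

Σ = (312) + (237) + (458) = 1007
Area = |Σ|/2 = 503.5.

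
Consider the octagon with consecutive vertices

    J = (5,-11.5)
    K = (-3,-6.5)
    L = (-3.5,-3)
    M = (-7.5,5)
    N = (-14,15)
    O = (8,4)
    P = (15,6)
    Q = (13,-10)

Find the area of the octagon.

Apply the shoelace (surveyor's) formula: 2A = Σ (x_i·y_{i+1} − x_{i+1}·y_i), indices taken mod 8.
Σ = (-67) + (-13.75) + (-40) + (-42.5) + (-176) + (-12) + (-228) + (-99.5) = -678.75
Area = |Σ|/2 = 339.375.

339.375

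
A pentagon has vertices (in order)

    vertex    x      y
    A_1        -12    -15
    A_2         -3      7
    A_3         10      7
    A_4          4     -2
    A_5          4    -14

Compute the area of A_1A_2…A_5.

Σ = (-129) + (-91) + (-48) + (-48) + (-228) = -544
Area = |Σ|/2 = 272.

272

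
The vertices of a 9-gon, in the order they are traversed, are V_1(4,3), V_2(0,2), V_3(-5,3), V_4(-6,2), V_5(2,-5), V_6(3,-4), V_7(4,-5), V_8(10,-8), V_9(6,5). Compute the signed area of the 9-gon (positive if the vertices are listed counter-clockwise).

87

Apply Gauss's area formula: 2A = Σ (x_i·y_{i+1} − x_{i+1}·y_i), indices taken mod 9.
V_1→V_2: (4)(2) − (0)(3) = 8
V_2→V_3: (0)(3) − (-5)(2) = 10
V_3→V_4: (-5)(2) − (-6)(3) = 8
V_4→V_5: (-6)(-5) − (2)(2) = 26
V_5→V_6: (2)(-4) − (3)(-5) = 7
V_6→V_7: (3)(-5) − (4)(-4) = 1
V_7→V_8: (4)(-8) − (10)(-5) = 18
V_8→V_9: (10)(5) − (6)(-8) = 98
V_9→V_1: (6)(3) − (4)(5) = -2
Σ = 174
Signed area = Σ/2 = 87 (positive ⇒ counter-clockwise traversal).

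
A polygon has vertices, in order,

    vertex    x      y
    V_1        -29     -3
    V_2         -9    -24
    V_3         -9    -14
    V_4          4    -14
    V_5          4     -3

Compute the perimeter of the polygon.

|V_1V_2| = √((20)² + (-21)²) = √841 = 29
|V_2V_3| = √((0)² + (10)²) = √100 = 10
|V_3V_4| = √((13)² + (0)²) = √169 = 13
|V_4V_5| = √((0)² + (11)²) = √121 = 11
|V_5V_1| = √((-33)² + (0)²) = √1089 = 33
Perimeter = 29 + 10 + 13 + 11 + 33 = 96.

96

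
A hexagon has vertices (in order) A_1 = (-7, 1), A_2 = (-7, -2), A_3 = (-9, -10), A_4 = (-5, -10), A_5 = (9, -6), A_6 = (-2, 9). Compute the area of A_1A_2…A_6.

Σ = (21) + (52) + (40) + (120) + (69) + (61) = 363
Area = |Σ|/2 = 181.5.

181.5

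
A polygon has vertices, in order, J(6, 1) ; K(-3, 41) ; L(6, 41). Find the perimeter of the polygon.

90

|JK| = √((-9)² + (40)²) = √1681 = 41
|KL| = √((9)² + (0)²) = √81 = 9
|LJ| = √((0)² + (-40)²) = √1600 = 40
Perimeter = 41 + 9 + 40 = 90.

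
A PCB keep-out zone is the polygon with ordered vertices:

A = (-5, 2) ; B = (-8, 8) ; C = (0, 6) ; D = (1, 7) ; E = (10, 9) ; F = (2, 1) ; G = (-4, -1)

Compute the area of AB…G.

A→B: (-5)(8) − (-8)(2) = -24
B→C: (-8)(6) − (0)(8) = -48
C→D: (0)(7) − (1)(6) = -6
D→E: (1)(9) − (10)(7) = -61
E→F: (10)(1) − (2)(9) = -8
F→G: (2)(-1) − (-4)(1) = 2
G→A: (-4)(2) − (-5)(-1) = -13
Σ = -158
Area = |Σ|/2 = 79.

79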